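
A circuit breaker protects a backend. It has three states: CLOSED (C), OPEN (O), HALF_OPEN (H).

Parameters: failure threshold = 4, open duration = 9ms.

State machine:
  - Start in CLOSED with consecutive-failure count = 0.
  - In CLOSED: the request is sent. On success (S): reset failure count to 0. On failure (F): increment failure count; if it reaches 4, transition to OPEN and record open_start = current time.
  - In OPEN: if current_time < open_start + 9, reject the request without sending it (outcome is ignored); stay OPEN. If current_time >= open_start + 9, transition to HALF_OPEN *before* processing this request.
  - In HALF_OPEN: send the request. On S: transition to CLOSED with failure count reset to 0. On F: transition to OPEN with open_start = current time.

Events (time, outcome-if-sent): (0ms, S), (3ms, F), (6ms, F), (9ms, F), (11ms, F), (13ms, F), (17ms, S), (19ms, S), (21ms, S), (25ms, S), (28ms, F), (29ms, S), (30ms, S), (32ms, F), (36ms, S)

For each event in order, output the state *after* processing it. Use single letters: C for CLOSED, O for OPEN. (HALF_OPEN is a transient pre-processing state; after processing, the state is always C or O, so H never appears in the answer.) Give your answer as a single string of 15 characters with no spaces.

State after each event:
  event#1 t=0ms outcome=S: state=CLOSED
  event#2 t=3ms outcome=F: state=CLOSED
  event#3 t=6ms outcome=F: state=CLOSED
  event#4 t=9ms outcome=F: state=CLOSED
  event#5 t=11ms outcome=F: state=OPEN
  event#6 t=13ms outcome=F: state=OPEN
  event#7 t=17ms outcome=S: state=OPEN
  event#8 t=19ms outcome=S: state=OPEN
  event#9 t=21ms outcome=S: state=CLOSED
  event#10 t=25ms outcome=S: state=CLOSED
  event#11 t=28ms outcome=F: state=CLOSED
  event#12 t=29ms outcome=S: state=CLOSED
  event#13 t=30ms outcome=S: state=CLOSED
  event#14 t=32ms outcome=F: state=CLOSED
  event#15 t=36ms outcome=S: state=CLOSED

Answer: CCCCOOOOCCCCCCC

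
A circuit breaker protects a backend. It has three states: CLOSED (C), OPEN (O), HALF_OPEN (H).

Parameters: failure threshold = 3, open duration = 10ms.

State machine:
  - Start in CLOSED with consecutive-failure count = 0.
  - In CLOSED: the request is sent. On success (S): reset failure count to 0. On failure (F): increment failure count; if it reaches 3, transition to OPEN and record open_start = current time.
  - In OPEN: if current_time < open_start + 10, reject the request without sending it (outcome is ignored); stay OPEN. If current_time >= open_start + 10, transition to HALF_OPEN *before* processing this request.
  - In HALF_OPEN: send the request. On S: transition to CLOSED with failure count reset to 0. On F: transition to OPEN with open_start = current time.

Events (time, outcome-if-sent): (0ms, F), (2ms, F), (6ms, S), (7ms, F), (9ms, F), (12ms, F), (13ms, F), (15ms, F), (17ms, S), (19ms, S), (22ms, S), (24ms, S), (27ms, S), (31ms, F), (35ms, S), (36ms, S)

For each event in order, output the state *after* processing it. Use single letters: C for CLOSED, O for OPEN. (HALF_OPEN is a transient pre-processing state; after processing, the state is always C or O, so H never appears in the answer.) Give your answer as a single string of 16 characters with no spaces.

Answer: CCCCCOOOOOCCCCCC

Derivation:
State after each event:
  event#1 t=0ms outcome=F: state=CLOSED
  event#2 t=2ms outcome=F: state=CLOSED
  event#3 t=6ms outcome=S: state=CLOSED
  event#4 t=7ms outcome=F: state=CLOSED
  event#5 t=9ms outcome=F: state=CLOSED
  event#6 t=12ms outcome=F: state=OPEN
  event#7 t=13ms outcome=F: state=OPEN
  event#8 t=15ms outcome=F: state=OPEN
  event#9 t=17ms outcome=S: state=OPEN
  event#10 t=19ms outcome=S: state=OPEN
  event#11 t=22ms outcome=S: state=CLOSED
  event#12 t=24ms outcome=S: state=CLOSED
  event#13 t=27ms outcome=S: state=CLOSED
  event#14 t=31ms outcome=F: state=CLOSED
  event#15 t=35ms outcome=S: state=CLOSED
  event#16 t=36ms outcome=S: state=CLOSED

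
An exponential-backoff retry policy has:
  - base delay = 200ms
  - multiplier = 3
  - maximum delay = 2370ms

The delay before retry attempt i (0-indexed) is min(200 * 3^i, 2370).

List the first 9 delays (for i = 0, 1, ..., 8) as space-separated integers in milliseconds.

Answer: 200 600 1800 2370 2370 2370 2370 2370 2370

Derivation:
Computing each delay:
  i=0: min(200*3^0, 2370) = 200
  i=1: min(200*3^1, 2370) = 600
  i=2: min(200*3^2, 2370) = 1800
  i=3: min(200*3^3, 2370) = 2370
  i=4: min(200*3^4, 2370) = 2370
  i=5: min(200*3^5, 2370) = 2370
  i=6: min(200*3^6, 2370) = 2370
  i=7: min(200*3^7, 2370) = 2370
  i=8: min(200*3^8, 2370) = 2370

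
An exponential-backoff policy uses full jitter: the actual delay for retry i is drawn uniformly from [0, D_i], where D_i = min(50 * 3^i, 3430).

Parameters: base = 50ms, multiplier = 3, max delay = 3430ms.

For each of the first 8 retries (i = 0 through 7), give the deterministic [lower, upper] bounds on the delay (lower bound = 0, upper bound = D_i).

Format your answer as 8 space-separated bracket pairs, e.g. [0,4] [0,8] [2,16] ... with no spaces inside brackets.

Answer: [0,50] [0,150] [0,450] [0,1350] [0,3430] [0,3430] [0,3430] [0,3430]

Derivation:
Computing bounds per retry:
  i=0: D_i=min(50*3^0,3430)=50, bounds=[0,50]
  i=1: D_i=min(50*3^1,3430)=150, bounds=[0,150]
  i=2: D_i=min(50*3^2,3430)=450, bounds=[0,450]
  i=3: D_i=min(50*3^3,3430)=1350, bounds=[0,1350]
  i=4: D_i=min(50*3^4,3430)=3430, bounds=[0,3430]
  i=5: D_i=min(50*3^5,3430)=3430, bounds=[0,3430]
  i=6: D_i=min(50*3^6,3430)=3430, bounds=[0,3430]
  i=7: D_i=min(50*3^7,3430)=3430, bounds=[0,3430]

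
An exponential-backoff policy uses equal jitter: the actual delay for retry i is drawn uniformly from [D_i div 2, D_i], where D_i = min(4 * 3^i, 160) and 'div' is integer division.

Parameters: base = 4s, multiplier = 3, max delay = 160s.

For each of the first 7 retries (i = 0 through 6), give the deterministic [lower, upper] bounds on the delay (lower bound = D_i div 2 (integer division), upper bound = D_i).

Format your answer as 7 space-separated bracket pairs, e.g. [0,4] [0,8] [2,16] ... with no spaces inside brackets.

Computing bounds per retry:
  i=0: D_i=min(4*3^0,160)=4, bounds=[2,4]
  i=1: D_i=min(4*3^1,160)=12, bounds=[6,12]
  i=2: D_i=min(4*3^2,160)=36, bounds=[18,36]
  i=3: D_i=min(4*3^3,160)=108, bounds=[54,108]
  i=4: D_i=min(4*3^4,160)=160, bounds=[80,160]
  i=5: D_i=min(4*3^5,160)=160, bounds=[80,160]
  i=6: D_i=min(4*3^6,160)=160, bounds=[80,160]

Answer: [2,4] [6,12] [18,36] [54,108] [80,160] [80,160] [80,160]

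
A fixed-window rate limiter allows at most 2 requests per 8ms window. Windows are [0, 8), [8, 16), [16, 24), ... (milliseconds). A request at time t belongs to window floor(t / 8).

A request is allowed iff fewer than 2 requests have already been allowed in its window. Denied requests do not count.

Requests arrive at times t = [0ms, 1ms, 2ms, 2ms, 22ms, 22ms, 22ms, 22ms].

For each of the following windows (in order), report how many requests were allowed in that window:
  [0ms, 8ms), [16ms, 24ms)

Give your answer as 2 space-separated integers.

Answer: 2 2

Derivation:
Processing requests:
  req#1 t=0ms (window 0): ALLOW
  req#2 t=1ms (window 0): ALLOW
  req#3 t=2ms (window 0): DENY
  req#4 t=2ms (window 0): DENY
  req#5 t=22ms (window 2): ALLOW
  req#6 t=22ms (window 2): ALLOW
  req#7 t=22ms (window 2): DENY
  req#8 t=22ms (window 2): DENY

Allowed counts by window: 2 2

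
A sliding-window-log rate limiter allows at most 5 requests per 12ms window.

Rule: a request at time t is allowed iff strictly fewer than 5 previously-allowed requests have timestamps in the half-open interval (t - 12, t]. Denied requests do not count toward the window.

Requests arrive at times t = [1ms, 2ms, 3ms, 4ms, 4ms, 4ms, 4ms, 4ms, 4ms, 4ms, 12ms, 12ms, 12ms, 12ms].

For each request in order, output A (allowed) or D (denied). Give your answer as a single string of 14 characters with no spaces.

Tracking allowed requests in the window:
  req#1 t=1ms: ALLOW
  req#2 t=2ms: ALLOW
  req#3 t=3ms: ALLOW
  req#4 t=4ms: ALLOW
  req#5 t=4ms: ALLOW
  req#6 t=4ms: DENY
  req#7 t=4ms: DENY
  req#8 t=4ms: DENY
  req#9 t=4ms: DENY
  req#10 t=4ms: DENY
  req#11 t=12ms: DENY
  req#12 t=12ms: DENY
  req#13 t=12ms: DENY
  req#14 t=12ms: DENY

Answer: AAAAADDDDDDDDD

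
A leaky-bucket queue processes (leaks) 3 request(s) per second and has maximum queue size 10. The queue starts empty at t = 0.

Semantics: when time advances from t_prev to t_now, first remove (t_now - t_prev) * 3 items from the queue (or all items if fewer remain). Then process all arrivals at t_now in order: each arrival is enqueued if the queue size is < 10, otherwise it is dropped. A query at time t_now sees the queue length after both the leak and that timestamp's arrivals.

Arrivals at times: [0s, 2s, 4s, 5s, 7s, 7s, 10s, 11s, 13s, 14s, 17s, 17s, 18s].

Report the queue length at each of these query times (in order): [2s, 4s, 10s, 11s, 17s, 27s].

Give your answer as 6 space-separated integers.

Answer: 1 1 1 1 2 0

Derivation:
Queue lengths at query times:
  query t=2s: backlog = 1
  query t=4s: backlog = 1
  query t=10s: backlog = 1
  query t=11s: backlog = 1
  query t=17s: backlog = 2
  query t=27s: backlog = 0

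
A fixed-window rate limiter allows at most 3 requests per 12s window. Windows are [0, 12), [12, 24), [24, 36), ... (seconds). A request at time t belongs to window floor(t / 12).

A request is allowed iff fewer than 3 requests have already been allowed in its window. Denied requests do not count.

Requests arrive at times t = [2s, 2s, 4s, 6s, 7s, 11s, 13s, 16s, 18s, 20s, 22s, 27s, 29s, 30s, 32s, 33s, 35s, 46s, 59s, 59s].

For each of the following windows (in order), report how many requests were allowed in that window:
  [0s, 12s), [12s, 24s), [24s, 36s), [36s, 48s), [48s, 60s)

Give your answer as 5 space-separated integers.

Answer: 3 3 3 1 2

Derivation:
Processing requests:
  req#1 t=2s (window 0): ALLOW
  req#2 t=2s (window 0): ALLOW
  req#3 t=4s (window 0): ALLOW
  req#4 t=6s (window 0): DENY
  req#5 t=7s (window 0): DENY
  req#6 t=11s (window 0): DENY
  req#7 t=13s (window 1): ALLOW
  req#8 t=16s (window 1): ALLOW
  req#9 t=18s (window 1): ALLOW
  req#10 t=20s (window 1): DENY
  req#11 t=22s (window 1): DENY
  req#12 t=27s (window 2): ALLOW
  req#13 t=29s (window 2): ALLOW
  req#14 t=30s (window 2): ALLOW
  req#15 t=32s (window 2): DENY
  req#16 t=33s (window 2): DENY
  req#17 t=35s (window 2): DENY
  req#18 t=46s (window 3): ALLOW
  req#19 t=59s (window 4): ALLOW
  req#20 t=59s (window 4): ALLOW

Allowed counts by window: 3 3 3 1 2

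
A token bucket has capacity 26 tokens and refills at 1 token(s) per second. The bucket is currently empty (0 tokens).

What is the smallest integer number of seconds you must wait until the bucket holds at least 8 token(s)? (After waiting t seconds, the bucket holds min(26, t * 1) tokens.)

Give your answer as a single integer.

Answer: 8

Derivation:
Need t * 1 >= 8, so t >= 8/1.
Smallest integer t = ceil(8/1) = 8.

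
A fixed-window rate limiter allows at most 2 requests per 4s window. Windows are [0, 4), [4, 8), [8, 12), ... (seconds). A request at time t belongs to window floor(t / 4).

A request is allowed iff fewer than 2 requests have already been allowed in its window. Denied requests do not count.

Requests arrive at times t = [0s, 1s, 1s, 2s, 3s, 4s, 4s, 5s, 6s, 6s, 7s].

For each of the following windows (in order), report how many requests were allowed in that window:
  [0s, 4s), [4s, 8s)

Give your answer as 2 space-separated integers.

Processing requests:
  req#1 t=0s (window 0): ALLOW
  req#2 t=1s (window 0): ALLOW
  req#3 t=1s (window 0): DENY
  req#4 t=2s (window 0): DENY
  req#5 t=3s (window 0): DENY
  req#6 t=4s (window 1): ALLOW
  req#7 t=4s (window 1): ALLOW
  req#8 t=5s (window 1): DENY
  req#9 t=6s (window 1): DENY
  req#10 t=6s (window 1): DENY
  req#11 t=7s (window 1): DENY

Allowed counts by window: 2 2

Answer: 2 2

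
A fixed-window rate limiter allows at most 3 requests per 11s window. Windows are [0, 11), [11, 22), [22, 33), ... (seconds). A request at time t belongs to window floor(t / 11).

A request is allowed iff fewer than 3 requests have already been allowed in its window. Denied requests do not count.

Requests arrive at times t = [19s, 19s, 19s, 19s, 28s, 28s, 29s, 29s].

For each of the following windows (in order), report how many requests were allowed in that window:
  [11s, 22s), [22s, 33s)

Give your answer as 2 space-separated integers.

Answer: 3 3

Derivation:
Processing requests:
  req#1 t=19s (window 1): ALLOW
  req#2 t=19s (window 1): ALLOW
  req#3 t=19s (window 1): ALLOW
  req#4 t=19s (window 1): DENY
  req#5 t=28s (window 2): ALLOW
  req#6 t=28s (window 2): ALLOW
  req#7 t=29s (window 2): ALLOW
  req#8 t=29s (window 2): DENY

Allowed counts by window: 3 3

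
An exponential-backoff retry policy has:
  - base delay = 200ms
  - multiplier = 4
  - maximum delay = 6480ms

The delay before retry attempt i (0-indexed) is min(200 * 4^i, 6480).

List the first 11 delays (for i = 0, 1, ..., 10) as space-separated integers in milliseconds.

Computing each delay:
  i=0: min(200*4^0, 6480) = 200
  i=1: min(200*4^1, 6480) = 800
  i=2: min(200*4^2, 6480) = 3200
  i=3: min(200*4^3, 6480) = 6480
  i=4: min(200*4^4, 6480) = 6480
  i=5: min(200*4^5, 6480) = 6480
  i=6: min(200*4^6, 6480) = 6480
  i=7: min(200*4^7, 6480) = 6480
  i=8: min(200*4^8, 6480) = 6480
  i=9: min(200*4^9, 6480) = 6480
  i=10: min(200*4^10, 6480) = 6480

Answer: 200 800 3200 6480 6480 6480 6480 6480 6480 6480 6480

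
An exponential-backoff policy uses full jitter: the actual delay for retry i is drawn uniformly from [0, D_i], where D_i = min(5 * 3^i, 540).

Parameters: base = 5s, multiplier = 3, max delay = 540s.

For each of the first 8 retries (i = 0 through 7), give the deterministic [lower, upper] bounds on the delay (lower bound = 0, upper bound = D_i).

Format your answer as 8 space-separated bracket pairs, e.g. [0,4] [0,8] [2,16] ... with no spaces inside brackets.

Computing bounds per retry:
  i=0: D_i=min(5*3^0,540)=5, bounds=[0,5]
  i=1: D_i=min(5*3^1,540)=15, bounds=[0,15]
  i=2: D_i=min(5*3^2,540)=45, bounds=[0,45]
  i=3: D_i=min(5*3^3,540)=135, bounds=[0,135]
  i=4: D_i=min(5*3^4,540)=405, bounds=[0,405]
  i=5: D_i=min(5*3^5,540)=540, bounds=[0,540]
  i=6: D_i=min(5*3^6,540)=540, bounds=[0,540]
  i=7: D_i=min(5*3^7,540)=540, bounds=[0,540]

Answer: [0,5] [0,15] [0,45] [0,135] [0,405] [0,540] [0,540] [0,540]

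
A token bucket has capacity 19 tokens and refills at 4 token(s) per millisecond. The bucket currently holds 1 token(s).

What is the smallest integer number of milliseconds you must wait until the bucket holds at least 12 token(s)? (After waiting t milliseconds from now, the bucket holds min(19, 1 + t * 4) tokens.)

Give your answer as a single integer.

Answer: 3

Derivation:
Need 1 + t * 4 >= 12, so t >= 11/4.
Smallest integer t = ceil(11/4) = 3.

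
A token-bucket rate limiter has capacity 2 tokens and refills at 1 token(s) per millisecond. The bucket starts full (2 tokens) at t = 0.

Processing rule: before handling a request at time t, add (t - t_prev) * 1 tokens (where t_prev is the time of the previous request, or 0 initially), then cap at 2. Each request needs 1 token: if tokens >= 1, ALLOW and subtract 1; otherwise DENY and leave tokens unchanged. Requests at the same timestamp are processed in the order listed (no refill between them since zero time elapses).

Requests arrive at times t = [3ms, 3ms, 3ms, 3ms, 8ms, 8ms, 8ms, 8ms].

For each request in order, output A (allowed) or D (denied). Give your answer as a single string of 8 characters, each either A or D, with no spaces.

Answer: AADDAADD

Derivation:
Simulating step by step:
  req#1 t=3ms: ALLOW
  req#2 t=3ms: ALLOW
  req#3 t=3ms: DENY
  req#4 t=3ms: DENY
  req#5 t=8ms: ALLOW
  req#6 t=8ms: ALLOW
  req#7 t=8ms: DENY
  req#8 t=8ms: DENY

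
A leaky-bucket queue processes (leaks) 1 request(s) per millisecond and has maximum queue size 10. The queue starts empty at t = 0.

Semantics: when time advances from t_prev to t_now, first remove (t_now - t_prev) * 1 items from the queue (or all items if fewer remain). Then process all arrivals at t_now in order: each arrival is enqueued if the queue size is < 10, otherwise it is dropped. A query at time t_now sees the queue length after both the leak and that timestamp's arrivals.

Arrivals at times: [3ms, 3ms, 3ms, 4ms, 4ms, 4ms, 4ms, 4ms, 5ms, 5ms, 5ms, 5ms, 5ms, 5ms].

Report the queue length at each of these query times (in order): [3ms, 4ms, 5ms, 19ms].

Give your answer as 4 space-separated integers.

Answer: 3 7 10 0

Derivation:
Queue lengths at query times:
  query t=3ms: backlog = 3
  query t=4ms: backlog = 7
  query t=5ms: backlog = 10
  query t=19ms: backlog = 0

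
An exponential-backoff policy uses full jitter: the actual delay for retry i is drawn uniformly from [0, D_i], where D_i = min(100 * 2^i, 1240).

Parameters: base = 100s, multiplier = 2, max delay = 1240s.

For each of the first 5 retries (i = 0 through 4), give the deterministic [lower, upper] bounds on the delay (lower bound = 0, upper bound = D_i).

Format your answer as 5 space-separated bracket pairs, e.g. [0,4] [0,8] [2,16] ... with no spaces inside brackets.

Computing bounds per retry:
  i=0: D_i=min(100*2^0,1240)=100, bounds=[0,100]
  i=1: D_i=min(100*2^1,1240)=200, bounds=[0,200]
  i=2: D_i=min(100*2^2,1240)=400, bounds=[0,400]
  i=3: D_i=min(100*2^3,1240)=800, bounds=[0,800]
  i=4: D_i=min(100*2^4,1240)=1240, bounds=[0,1240]

Answer: [0,100] [0,200] [0,400] [0,800] [0,1240]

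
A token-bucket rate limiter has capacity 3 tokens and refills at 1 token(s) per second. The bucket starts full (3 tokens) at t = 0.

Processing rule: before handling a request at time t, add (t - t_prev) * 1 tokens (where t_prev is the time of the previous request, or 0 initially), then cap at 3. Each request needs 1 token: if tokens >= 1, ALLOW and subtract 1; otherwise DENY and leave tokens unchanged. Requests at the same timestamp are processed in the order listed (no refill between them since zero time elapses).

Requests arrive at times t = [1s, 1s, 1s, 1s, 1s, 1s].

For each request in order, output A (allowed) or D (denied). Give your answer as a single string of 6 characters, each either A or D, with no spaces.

Simulating step by step:
  req#1 t=1s: ALLOW
  req#2 t=1s: ALLOW
  req#3 t=1s: ALLOW
  req#4 t=1s: DENY
  req#5 t=1s: DENY
  req#6 t=1s: DENY

Answer: AAADDD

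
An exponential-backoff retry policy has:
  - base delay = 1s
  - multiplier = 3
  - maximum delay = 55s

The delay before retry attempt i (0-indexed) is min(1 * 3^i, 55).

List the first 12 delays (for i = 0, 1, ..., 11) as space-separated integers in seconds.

Answer: 1 3 9 27 55 55 55 55 55 55 55 55

Derivation:
Computing each delay:
  i=0: min(1*3^0, 55) = 1
  i=1: min(1*3^1, 55) = 3
  i=2: min(1*3^2, 55) = 9
  i=3: min(1*3^3, 55) = 27
  i=4: min(1*3^4, 55) = 55
  i=5: min(1*3^5, 55) = 55
  i=6: min(1*3^6, 55) = 55
  i=7: min(1*3^7, 55) = 55
  i=8: min(1*3^8, 55) = 55
  i=9: min(1*3^9, 55) = 55
  i=10: min(1*3^10, 55) = 55
  i=11: min(1*3^11, 55) = 55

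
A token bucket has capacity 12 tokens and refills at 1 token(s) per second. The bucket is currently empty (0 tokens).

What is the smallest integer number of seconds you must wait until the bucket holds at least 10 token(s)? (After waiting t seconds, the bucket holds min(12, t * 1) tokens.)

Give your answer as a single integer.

Answer: 10

Derivation:
Need t * 1 >= 10, so t >= 10/1.
Smallest integer t = ceil(10/1) = 10.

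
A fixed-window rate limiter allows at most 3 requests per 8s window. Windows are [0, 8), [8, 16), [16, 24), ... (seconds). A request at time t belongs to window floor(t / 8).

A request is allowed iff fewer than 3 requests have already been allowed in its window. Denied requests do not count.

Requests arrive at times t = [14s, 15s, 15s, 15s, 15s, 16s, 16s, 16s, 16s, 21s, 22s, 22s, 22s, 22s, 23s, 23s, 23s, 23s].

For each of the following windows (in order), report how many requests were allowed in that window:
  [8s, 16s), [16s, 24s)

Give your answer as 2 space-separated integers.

Answer: 3 3

Derivation:
Processing requests:
  req#1 t=14s (window 1): ALLOW
  req#2 t=15s (window 1): ALLOW
  req#3 t=15s (window 1): ALLOW
  req#4 t=15s (window 1): DENY
  req#5 t=15s (window 1): DENY
  req#6 t=16s (window 2): ALLOW
  req#7 t=16s (window 2): ALLOW
  req#8 t=16s (window 2): ALLOW
  req#9 t=16s (window 2): DENY
  req#10 t=21s (window 2): DENY
  req#11 t=22s (window 2): DENY
  req#12 t=22s (window 2): DENY
  req#13 t=22s (window 2): DENY
  req#14 t=22s (window 2): DENY
  req#15 t=23s (window 2): DENY
  req#16 t=23s (window 2): DENY
  req#17 t=23s (window 2): DENY
  req#18 t=23s (window 2): DENY

Allowed counts by window: 3 3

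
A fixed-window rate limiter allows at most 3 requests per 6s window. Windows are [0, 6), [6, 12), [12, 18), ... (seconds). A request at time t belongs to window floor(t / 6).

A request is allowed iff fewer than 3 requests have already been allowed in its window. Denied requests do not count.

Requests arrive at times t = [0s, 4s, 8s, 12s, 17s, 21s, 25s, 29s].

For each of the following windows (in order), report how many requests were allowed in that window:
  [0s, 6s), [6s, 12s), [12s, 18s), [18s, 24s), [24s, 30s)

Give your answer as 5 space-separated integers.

Processing requests:
  req#1 t=0s (window 0): ALLOW
  req#2 t=4s (window 0): ALLOW
  req#3 t=8s (window 1): ALLOW
  req#4 t=12s (window 2): ALLOW
  req#5 t=17s (window 2): ALLOW
  req#6 t=21s (window 3): ALLOW
  req#7 t=25s (window 4): ALLOW
  req#8 t=29s (window 4): ALLOW

Allowed counts by window: 2 1 2 1 2

Answer: 2 1 2 1 2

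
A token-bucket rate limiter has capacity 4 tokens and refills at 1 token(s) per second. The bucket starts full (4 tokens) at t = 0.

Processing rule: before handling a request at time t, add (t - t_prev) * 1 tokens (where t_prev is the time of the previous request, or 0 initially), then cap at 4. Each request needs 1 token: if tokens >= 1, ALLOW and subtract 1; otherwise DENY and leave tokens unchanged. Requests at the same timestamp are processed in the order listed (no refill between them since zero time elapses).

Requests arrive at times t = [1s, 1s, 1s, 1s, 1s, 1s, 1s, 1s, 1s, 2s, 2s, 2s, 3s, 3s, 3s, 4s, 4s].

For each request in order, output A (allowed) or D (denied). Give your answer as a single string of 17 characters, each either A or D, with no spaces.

Simulating step by step:
  req#1 t=1s: ALLOW
  req#2 t=1s: ALLOW
  req#3 t=1s: ALLOW
  req#4 t=1s: ALLOW
  req#5 t=1s: DENY
  req#6 t=1s: DENY
  req#7 t=1s: DENY
  req#8 t=1s: DENY
  req#9 t=1s: DENY
  req#10 t=2s: ALLOW
  req#11 t=2s: DENY
  req#12 t=2s: DENY
  req#13 t=3s: ALLOW
  req#14 t=3s: DENY
  req#15 t=3s: DENY
  req#16 t=4s: ALLOW
  req#17 t=4s: DENY

Answer: AAAADDDDDADDADDAD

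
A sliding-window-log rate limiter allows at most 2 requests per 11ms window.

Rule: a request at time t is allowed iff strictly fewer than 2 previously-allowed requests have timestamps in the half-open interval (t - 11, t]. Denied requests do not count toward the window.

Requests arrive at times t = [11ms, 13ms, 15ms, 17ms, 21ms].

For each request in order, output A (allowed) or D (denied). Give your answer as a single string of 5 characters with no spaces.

Tracking allowed requests in the window:
  req#1 t=11ms: ALLOW
  req#2 t=13ms: ALLOW
  req#3 t=15ms: DENY
  req#4 t=17ms: DENY
  req#5 t=21ms: DENY

Answer: AADDD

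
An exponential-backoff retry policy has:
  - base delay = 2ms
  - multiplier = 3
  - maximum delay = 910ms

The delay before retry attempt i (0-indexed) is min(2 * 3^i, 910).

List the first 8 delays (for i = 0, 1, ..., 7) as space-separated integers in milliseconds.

Answer: 2 6 18 54 162 486 910 910

Derivation:
Computing each delay:
  i=0: min(2*3^0, 910) = 2
  i=1: min(2*3^1, 910) = 6
  i=2: min(2*3^2, 910) = 18
  i=3: min(2*3^3, 910) = 54
  i=4: min(2*3^4, 910) = 162
  i=5: min(2*3^5, 910) = 486
  i=6: min(2*3^6, 910) = 910
  i=7: min(2*3^7, 910) = 910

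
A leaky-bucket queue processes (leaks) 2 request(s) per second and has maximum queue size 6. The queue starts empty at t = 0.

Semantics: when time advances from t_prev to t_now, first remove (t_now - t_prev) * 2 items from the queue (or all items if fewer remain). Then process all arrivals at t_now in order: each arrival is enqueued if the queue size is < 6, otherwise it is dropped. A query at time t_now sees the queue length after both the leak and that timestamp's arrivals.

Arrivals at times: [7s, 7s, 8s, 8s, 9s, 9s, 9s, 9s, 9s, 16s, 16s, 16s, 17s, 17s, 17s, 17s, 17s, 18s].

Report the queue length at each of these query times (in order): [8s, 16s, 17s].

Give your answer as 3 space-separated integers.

Queue lengths at query times:
  query t=8s: backlog = 2
  query t=16s: backlog = 3
  query t=17s: backlog = 6

Answer: 2 3 6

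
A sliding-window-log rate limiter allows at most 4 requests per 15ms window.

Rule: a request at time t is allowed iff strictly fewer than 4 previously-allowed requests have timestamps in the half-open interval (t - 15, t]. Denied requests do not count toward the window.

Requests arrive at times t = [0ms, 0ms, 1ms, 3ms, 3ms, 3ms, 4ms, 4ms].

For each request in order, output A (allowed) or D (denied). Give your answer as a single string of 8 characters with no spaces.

Answer: AAAADDDD

Derivation:
Tracking allowed requests in the window:
  req#1 t=0ms: ALLOW
  req#2 t=0ms: ALLOW
  req#3 t=1ms: ALLOW
  req#4 t=3ms: ALLOW
  req#5 t=3ms: DENY
  req#6 t=3ms: DENY
  req#7 t=4ms: DENY
  req#8 t=4ms: DENY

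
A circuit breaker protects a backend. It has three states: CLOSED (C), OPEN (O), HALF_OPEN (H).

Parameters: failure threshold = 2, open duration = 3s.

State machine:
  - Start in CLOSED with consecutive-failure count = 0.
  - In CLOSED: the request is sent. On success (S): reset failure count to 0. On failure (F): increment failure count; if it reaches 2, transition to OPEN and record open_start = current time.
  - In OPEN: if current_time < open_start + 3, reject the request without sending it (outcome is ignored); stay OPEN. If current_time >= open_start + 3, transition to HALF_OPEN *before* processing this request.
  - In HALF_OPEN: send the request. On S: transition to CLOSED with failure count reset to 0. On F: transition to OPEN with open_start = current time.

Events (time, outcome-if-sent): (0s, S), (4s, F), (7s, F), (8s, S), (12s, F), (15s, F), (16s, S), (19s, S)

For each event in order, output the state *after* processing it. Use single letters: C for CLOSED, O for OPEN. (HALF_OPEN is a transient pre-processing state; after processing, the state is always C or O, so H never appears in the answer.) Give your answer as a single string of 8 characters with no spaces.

Answer: CCOOOOOC

Derivation:
State after each event:
  event#1 t=0s outcome=S: state=CLOSED
  event#2 t=4s outcome=F: state=CLOSED
  event#3 t=7s outcome=F: state=OPEN
  event#4 t=8s outcome=S: state=OPEN
  event#5 t=12s outcome=F: state=OPEN
  event#6 t=15s outcome=F: state=OPEN
  event#7 t=16s outcome=S: state=OPEN
  event#8 t=19s outcome=S: state=CLOSED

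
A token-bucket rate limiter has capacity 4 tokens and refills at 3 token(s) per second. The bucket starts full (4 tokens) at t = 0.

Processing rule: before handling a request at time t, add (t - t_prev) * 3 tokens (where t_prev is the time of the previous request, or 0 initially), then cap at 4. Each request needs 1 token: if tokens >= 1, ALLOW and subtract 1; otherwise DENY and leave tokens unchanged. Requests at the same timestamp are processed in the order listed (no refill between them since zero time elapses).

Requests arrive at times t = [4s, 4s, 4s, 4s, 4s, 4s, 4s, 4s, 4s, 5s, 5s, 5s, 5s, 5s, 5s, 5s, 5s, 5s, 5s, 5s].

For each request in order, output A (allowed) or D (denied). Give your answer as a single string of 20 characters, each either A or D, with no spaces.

Simulating step by step:
  req#1 t=4s: ALLOW
  req#2 t=4s: ALLOW
  req#3 t=4s: ALLOW
  req#4 t=4s: ALLOW
  req#5 t=4s: DENY
  req#6 t=4s: DENY
  req#7 t=4s: DENY
  req#8 t=4s: DENY
  req#9 t=4s: DENY
  req#10 t=5s: ALLOW
  req#11 t=5s: ALLOW
  req#12 t=5s: ALLOW
  req#13 t=5s: DENY
  req#14 t=5s: DENY
  req#15 t=5s: DENY
  req#16 t=5s: DENY
  req#17 t=5s: DENY
  req#18 t=5s: DENY
  req#19 t=5s: DENY
  req#20 t=5s: DENY

Answer: AAAADDDDDAAADDDDDDDD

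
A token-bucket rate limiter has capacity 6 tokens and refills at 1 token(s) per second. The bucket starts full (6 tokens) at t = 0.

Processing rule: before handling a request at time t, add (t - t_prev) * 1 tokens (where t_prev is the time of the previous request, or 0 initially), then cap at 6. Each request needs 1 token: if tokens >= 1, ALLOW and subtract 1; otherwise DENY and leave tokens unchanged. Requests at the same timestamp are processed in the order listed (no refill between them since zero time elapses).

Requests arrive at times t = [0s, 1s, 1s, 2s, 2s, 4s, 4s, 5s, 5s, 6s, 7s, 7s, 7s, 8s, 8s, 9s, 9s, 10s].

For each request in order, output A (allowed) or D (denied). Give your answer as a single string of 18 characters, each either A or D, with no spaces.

Answer: AAAAAAAAAAAAAADADA

Derivation:
Simulating step by step:
  req#1 t=0s: ALLOW
  req#2 t=1s: ALLOW
  req#3 t=1s: ALLOW
  req#4 t=2s: ALLOW
  req#5 t=2s: ALLOW
  req#6 t=4s: ALLOW
  req#7 t=4s: ALLOW
  req#8 t=5s: ALLOW
  req#9 t=5s: ALLOW
  req#10 t=6s: ALLOW
  req#11 t=7s: ALLOW
  req#12 t=7s: ALLOW
  req#13 t=7s: ALLOW
  req#14 t=8s: ALLOW
  req#15 t=8s: DENY
  req#16 t=9s: ALLOW
  req#17 t=9s: DENY
  req#18 t=10s: ALLOW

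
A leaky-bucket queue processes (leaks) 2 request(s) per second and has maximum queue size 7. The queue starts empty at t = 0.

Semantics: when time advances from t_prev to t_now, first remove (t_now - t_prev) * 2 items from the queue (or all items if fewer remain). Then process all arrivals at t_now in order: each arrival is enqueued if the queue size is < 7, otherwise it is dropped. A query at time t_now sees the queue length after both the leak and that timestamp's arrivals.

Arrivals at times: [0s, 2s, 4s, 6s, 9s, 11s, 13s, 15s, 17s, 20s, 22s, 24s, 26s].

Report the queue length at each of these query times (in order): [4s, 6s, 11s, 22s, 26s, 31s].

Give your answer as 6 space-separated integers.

Queue lengths at query times:
  query t=4s: backlog = 1
  query t=6s: backlog = 1
  query t=11s: backlog = 1
  query t=22s: backlog = 1
  query t=26s: backlog = 1
  query t=31s: backlog = 0

Answer: 1 1 1 1 1 0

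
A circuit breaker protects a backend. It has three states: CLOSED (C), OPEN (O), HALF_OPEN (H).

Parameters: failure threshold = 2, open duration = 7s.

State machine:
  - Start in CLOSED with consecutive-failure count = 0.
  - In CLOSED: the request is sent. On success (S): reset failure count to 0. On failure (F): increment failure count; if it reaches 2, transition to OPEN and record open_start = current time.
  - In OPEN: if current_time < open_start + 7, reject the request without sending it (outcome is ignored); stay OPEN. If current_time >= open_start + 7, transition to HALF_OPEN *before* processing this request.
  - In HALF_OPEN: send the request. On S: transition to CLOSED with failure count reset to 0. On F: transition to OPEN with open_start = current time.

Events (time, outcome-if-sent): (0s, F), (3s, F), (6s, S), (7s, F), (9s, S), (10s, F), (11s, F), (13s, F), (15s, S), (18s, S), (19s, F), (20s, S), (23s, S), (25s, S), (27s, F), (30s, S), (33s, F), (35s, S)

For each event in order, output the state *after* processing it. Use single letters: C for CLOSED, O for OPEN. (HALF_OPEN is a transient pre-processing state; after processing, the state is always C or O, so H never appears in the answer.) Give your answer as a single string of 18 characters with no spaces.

Answer: COOOOOOOOCCCCCCCCC

Derivation:
State after each event:
  event#1 t=0s outcome=F: state=CLOSED
  event#2 t=3s outcome=F: state=OPEN
  event#3 t=6s outcome=S: state=OPEN
  event#4 t=7s outcome=F: state=OPEN
  event#5 t=9s outcome=S: state=OPEN
  event#6 t=10s outcome=F: state=OPEN
  event#7 t=11s outcome=F: state=OPEN
  event#8 t=13s outcome=F: state=OPEN
  event#9 t=15s outcome=S: state=OPEN
  event#10 t=18s outcome=S: state=CLOSED
  event#11 t=19s outcome=F: state=CLOSED
  event#12 t=20s outcome=S: state=CLOSED
  event#13 t=23s outcome=S: state=CLOSED
  event#14 t=25s outcome=S: state=CLOSED
  event#15 t=27s outcome=F: state=CLOSED
  event#16 t=30s outcome=S: state=CLOSED
  event#17 t=33s outcome=F: state=CLOSED
  event#18 t=35s outcome=S: state=CLOSED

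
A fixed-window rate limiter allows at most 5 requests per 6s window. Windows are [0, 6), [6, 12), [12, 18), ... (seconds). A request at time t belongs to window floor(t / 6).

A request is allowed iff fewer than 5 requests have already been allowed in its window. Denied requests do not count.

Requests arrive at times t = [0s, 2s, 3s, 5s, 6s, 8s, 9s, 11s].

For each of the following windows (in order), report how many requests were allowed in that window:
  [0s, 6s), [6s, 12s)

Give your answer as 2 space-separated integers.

Processing requests:
  req#1 t=0s (window 0): ALLOW
  req#2 t=2s (window 0): ALLOW
  req#3 t=3s (window 0): ALLOW
  req#4 t=5s (window 0): ALLOW
  req#5 t=6s (window 1): ALLOW
  req#6 t=8s (window 1): ALLOW
  req#7 t=9s (window 1): ALLOW
  req#8 t=11s (window 1): ALLOW

Allowed counts by window: 4 4

Answer: 4 4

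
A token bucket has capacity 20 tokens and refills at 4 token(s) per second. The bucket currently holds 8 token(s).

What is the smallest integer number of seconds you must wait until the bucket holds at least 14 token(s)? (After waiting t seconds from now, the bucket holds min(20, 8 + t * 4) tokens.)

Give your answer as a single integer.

Need 8 + t * 4 >= 14, so t >= 6/4.
Smallest integer t = ceil(6/4) = 2.

Answer: 2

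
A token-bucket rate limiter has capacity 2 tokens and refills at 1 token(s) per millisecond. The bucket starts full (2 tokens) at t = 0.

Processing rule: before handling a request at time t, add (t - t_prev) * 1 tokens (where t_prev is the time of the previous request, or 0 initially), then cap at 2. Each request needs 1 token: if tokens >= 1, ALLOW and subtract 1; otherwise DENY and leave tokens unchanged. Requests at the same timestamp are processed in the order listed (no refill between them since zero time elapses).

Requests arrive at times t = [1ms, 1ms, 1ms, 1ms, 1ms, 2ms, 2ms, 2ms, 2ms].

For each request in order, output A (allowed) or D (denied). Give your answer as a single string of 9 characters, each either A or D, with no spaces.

Answer: AADDDADDD

Derivation:
Simulating step by step:
  req#1 t=1ms: ALLOW
  req#2 t=1ms: ALLOW
  req#3 t=1ms: DENY
  req#4 t=1ms: DENY
  req#5 t=1ms: DENY
  req#6 t=2ms: ALLOW
  req#7 t=2ms: DENY
  req#8 t=2ms: DENY
  req#9 t=2ms: DENY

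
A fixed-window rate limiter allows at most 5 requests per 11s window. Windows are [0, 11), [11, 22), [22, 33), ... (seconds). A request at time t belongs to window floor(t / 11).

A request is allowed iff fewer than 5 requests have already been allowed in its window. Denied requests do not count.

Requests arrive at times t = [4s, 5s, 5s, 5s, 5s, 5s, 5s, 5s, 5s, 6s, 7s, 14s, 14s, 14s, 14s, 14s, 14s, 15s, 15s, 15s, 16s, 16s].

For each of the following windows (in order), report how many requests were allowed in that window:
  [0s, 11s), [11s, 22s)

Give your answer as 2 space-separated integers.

Answer: 5 5

Derivation:
Processing requests:
  req#1 t=4s (window 0): ALLOW
  req#2 t=5s (window 0): ALLOW
  req#3 t=5s (window 0): ALLOW
  req#4 t=5s (window 0): ALLOW
  req#5 t=5s (window 0): ALLOW
  req#6 t=5s (window 0): DENY
  req#7 t=5s (window 0): DENY
  req#8 t=5s (window 0): DENY
  req#9 t=5s (window 0): DENY
  req#10 t=6s (window 0): DENY
  req#11 t=7s (window 0): DENY
  req#12 t=14s (window 1): ALLOW
  req#13 t=14s (window 1): ALLOW
  req#14 t=14s (window 1): ALLOW
  req#15 t=14s (window 1): ALLOW
  req#16 t=14s (window 1): ALLOW
  req#17 t=14s (window 1): DENY
  req#18 t=15s (window 1): DENY
  req#19 t=15s (window 1): DENY
  req#20 t=15s (window 1): DENY
  req#21 t=16s (window 1): DENY
  req#22 t=16s (window 1): DENY

Allowed counts by window: 5 5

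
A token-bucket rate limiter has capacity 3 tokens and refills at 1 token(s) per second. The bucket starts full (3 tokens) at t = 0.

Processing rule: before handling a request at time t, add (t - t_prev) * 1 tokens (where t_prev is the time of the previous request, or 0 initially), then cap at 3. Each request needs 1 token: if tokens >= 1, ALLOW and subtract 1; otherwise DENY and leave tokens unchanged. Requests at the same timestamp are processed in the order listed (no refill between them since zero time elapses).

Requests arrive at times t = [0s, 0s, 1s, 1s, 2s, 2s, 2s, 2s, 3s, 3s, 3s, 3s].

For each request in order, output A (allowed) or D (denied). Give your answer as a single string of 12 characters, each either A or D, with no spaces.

Simulating step by step:
  req#1 t=0s: ALLOW
  req#2 t=0s: ALLOW
  req#3 t=1s: ALLOW
  req#4 t=1s: ALLOW
  req#5 t=2s: ALLOW
  req#6 t=2s: DENY
  req#7 t=2s: DENY
  req#8 t=2s: DENY
  req#9 t=3s: ALLOW
  req#10 t=3s: DENY
  req#11 t=3s: DENY
  req#12 t=3s: DENY

Answer: AAAAADDDADDD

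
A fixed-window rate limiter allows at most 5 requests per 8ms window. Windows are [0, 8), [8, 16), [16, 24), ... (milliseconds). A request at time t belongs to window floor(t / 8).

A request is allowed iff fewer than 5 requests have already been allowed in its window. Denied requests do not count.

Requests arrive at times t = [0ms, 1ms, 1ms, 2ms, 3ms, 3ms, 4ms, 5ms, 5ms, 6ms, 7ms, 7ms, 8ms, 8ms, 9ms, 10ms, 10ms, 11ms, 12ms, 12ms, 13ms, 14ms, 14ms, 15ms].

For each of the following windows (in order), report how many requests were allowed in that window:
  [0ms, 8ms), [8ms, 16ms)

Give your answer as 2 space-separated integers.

Processing requests:
  req#1 t=0ms (window 0): ALLOW
  req#2 t=1ms (window 0): ALLOW
  req#3 t=1ms (window 0): ALLOW
  req#4 t=2ms (window 0): ALLOW
  req#5 t=3ms (window 0): ALLOW
  req#6 t=3ms (window 0): DENY
  req#7 t=4ms (window 0): DENY
  req#8 t=5ms (window 0): DENY
  req#9 t=5ms (window 0): DENY
  req#10 t=6ms (window 0): DENY
  req#11 t=7ms (window 0): DENY
  req#12 t=7ms (window 0): DENY
  req#13 t=8ms (window 1): ALLOW
  req#14 t=8ms (window 1): ALLOW
  req#15 t=9ms (window 1): ALLOW
  req#16 t=10ms (window 1): ALLOW
  req#17 t=10ms (window 1): ALLOW
  req#18 t=11ms (window 1): DENY
  req#19 t=12ms (window 1): DENY
  req#20 t=12ms (window 1): DENY
  req#21 t=13ms (window 1): DENY
  req#22 t=14ms (window 1): DENY
  req#23 t=14ms (window 1): DENY
  req#24 t=15ms (window 1): DENY

Allowed counts by window: 5 5

Answer: 5 5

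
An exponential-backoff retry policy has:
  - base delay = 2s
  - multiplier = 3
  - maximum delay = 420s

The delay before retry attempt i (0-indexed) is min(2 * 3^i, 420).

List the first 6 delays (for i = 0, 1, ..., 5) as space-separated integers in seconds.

Answer: 2 6 18 54 162 420

Derivation:
Computing each delay:
  i=0: min(2*3^0, 420) = 2
  i=1: min(2*3^1, 420) = 6
  i=2: min(2*3^2, 420) = 18
  i=3: min(2*3^3, 420) = 54
  i=4: min(2*3^4, 420) = 162
  i=5: min(2*3^5, 420) = 420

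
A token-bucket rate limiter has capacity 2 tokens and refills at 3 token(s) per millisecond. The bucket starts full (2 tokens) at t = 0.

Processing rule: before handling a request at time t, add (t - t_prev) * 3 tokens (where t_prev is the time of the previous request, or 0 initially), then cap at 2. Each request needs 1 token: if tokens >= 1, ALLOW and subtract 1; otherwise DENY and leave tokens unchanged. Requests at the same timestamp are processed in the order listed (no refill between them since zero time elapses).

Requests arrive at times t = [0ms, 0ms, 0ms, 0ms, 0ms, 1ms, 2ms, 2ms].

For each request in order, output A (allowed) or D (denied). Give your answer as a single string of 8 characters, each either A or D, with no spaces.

Simulating step by step:
  req#1 t=0ms: ALLOW
  req#2 t=0ms: ALLOW
  req#3 t=0ms: DENY
  req#4 t=0ms: DENY
  req#5 t=0ms: DENY
  req#6 t=1ms: ALLOW
  req#7 t=2ms: ALLOW
  req#8 t=2ms: ALLOW

Answer: AADDDAAA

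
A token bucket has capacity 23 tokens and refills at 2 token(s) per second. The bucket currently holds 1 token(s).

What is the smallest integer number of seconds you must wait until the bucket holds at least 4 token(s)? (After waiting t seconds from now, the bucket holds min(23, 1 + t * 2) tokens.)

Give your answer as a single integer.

Need 1 + t * 2 >= 4, so t >= 3/2.
Smallest integer t = ceil(3/2) = 2.

Answer: 2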